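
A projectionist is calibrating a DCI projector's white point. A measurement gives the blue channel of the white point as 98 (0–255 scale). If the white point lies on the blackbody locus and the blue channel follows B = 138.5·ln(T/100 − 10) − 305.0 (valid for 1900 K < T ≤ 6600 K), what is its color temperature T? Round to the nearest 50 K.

ln(t − 10) = (98 + 305.0) / 138.5 = 2.9097.
t − 10 = e^2.9097 = 18.352, so t = 28.352.
T = 100·t = 2835 K → 2850 K to the nearest 50 K.

2850 K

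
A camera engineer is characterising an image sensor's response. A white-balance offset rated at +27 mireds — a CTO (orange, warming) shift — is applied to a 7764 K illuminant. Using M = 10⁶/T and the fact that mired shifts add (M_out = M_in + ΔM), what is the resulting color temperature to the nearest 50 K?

6400 K

M_in = 10⁶/7764 = 128.80 mireds.
M_out = 128.80 + (+27) = 155.80 mireds.
T_out = 10⁶/155.80 = 6418.5 K → 6400 K.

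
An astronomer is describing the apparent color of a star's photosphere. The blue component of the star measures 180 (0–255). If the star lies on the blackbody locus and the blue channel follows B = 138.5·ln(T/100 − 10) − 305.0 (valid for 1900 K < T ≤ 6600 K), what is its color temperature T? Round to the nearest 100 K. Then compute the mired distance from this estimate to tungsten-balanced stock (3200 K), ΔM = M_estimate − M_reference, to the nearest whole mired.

-80 mireds

ln(t − 10) = (180 + 305.0) / 138.5 = 3.5018.
t − 10 = e^3.5018 = 33.175, so t = 43.175.
T = 100·t = 4318 K → 4300 K to the nearest 100 K.
M_estimate = 10⁶/4300 = 232.56; M_reference = 10⁶/3200 = 312.50.
ΔM = 232.56 − 312.50 = -79.94 → -80 mireds.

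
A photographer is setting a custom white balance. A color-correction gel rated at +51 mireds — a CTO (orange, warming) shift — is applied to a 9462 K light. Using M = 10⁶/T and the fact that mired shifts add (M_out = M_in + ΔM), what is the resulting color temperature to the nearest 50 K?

M_in = 10⁶/9462 = 105.69 mireds.
M_out = 105.69 + (+51) = 156.69 mireds.
T_out = 10⁶/156.69 = 6382.2 K → 6400 K.

6400 K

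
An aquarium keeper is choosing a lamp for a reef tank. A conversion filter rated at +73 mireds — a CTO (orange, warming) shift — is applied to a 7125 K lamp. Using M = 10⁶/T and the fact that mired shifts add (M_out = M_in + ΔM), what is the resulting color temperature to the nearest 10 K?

4690 K

M_in = 10⁶/7125 = 140.35 mireds.
M_out = 140.35 + (+73) = 213.35 mireds.
T_out = 10⁶/213.35 = 4687.1 K → 4690 K.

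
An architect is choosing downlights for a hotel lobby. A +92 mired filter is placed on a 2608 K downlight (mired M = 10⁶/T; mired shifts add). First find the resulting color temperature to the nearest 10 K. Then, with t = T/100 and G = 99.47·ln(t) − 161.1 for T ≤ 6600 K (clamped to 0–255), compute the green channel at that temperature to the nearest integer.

142

M_in = 10⁶/2608 = 383.44; M_out = 383.44 + (+92) = 475.44.
T_out = 10⁶/475.44 = 2103.3 K → 2100 K; t = 21.
G = 99.47·ln 21 − 161.1 = 99.47·3.0445 − 161.1 = 141.739.
Rounded: 142.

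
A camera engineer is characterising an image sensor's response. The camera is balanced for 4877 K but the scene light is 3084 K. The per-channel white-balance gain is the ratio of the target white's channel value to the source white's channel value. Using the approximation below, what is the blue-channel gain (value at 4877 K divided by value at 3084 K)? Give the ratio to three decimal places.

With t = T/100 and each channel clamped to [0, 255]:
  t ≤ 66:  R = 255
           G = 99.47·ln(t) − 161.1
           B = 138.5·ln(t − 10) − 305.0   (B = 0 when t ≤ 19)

At 3084 K (t = 30.84):
  B = 138.5·ln(30.84 − 10) − 305.0 = 138.5·ln 20.84 − 305.0 = 138.5·3.0369 − 305.0 = 115.607.
At 4877 K (t = 48.77):
  B = 138.5·ln(48.77 − 10) − 305.0 = 138.5·ln 38.77 − 305.0 = 138.5·3.6576 − 305.0 = 201.584.
Gain = 201.584 / 115.607 = 1.7437 → 1.744.

1.744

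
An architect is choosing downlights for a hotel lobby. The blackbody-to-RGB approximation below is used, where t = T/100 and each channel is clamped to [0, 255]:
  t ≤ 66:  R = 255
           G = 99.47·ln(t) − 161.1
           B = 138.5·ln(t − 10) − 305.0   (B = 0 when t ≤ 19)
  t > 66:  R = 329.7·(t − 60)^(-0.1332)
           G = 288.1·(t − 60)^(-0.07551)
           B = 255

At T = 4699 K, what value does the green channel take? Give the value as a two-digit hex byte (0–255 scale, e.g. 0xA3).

0xDE

t = 4699/100 = 46.99; the t ≤ 66 branch applies.
G = 99.47·ln 46.99 − 161.1 = 99.47·3.8499 − 161.1 = 221.853.
Rounded: 222; in hex, 0xDE.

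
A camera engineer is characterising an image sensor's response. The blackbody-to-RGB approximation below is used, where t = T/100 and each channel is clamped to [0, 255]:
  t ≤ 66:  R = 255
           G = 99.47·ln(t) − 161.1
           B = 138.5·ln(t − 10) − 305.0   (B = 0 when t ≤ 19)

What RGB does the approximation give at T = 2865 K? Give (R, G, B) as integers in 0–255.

(255, 173, 100)

t = 2865/100 = 28.65; the t ≤ 66 branch applies.
R = 255 by definition for t ≤ 66.
G = 99.47·ln 28.65 − 161.1 = 99.47·3.3552 − 161.1 = 172.637.
B = 138.5·ln(28.65 − 10) − 305.0 = 138.5·ln 18.65 − 305.0 = 138.5·2.9258 − 305.0 = 100.230.
Rounded: (255, 173, 100).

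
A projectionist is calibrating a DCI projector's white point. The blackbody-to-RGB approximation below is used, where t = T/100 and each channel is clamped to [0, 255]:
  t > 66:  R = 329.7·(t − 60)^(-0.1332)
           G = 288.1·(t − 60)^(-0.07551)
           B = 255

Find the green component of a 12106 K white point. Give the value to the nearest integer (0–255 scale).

t = 12106/100 = 121.06; the t > 66 branch applies.
G = 288.1·(121.06 − 60)^(-0.07551) = 288.1·61.06^(-0.07551) = 288.1·0.73309 = 211.203.
Rounded: 211.

211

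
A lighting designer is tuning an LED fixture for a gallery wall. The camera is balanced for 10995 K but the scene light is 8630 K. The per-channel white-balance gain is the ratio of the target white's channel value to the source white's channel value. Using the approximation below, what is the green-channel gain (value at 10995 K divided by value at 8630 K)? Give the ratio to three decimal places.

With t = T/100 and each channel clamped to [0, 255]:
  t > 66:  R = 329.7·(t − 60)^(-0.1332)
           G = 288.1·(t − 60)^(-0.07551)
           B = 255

At 8630 K (t = 86.3):
  G = 288.1·(86.3 − 60)^(-0.07551) = 288.1·26.3^(-0.07551) = 288.1·0.78123 = 225.072.
At 10995 K (t = 109.95):
  G = 288.1·(109.95 − 60)^(-0.07551) = 288.1·49.95^(-0.07551) = 288.1·0.74429 = 214.431.
Gain = 214.431 / 225.072 = 0.9527 → 0.953.

0.953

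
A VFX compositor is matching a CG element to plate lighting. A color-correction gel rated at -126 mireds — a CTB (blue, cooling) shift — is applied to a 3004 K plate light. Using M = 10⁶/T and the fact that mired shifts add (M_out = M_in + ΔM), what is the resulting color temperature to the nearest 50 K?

M_in = 10⁶/3004 = 332.89 mireds.
M_out = 332.89 + (-126) = 206.89 mireds.
T_out = 10⁶/206.89 = 4833.5 K → 4850 K.

4850 K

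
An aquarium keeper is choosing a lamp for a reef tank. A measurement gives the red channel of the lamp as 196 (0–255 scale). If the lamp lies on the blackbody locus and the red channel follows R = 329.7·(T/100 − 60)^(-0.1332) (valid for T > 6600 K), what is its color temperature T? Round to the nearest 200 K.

(t − 60)^(-0.1332) = 196/329.7 = 0.59448.
t − 60 = 0.59448^(1/-0.1332) = 0.59448^(-7.508) = 49.621, so t = 109.621.
T = 100·t = 10962 K → 11000 K to the nearest 200 K.

11000 K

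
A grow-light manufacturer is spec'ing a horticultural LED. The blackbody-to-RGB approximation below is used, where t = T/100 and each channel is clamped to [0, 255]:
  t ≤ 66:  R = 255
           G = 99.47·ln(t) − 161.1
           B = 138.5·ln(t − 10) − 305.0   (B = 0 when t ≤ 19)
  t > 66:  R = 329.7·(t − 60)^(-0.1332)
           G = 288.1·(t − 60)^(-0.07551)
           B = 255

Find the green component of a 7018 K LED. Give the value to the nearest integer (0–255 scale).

t = 7018/100 = 70.18; the t > 66 branch applies.
G = 288.1·(70.18 − 60)^(-0.07551) = 288.1·10.18^(-0.07551) = 288.1·0.83928 = 241.796.
Rounded: 242.

242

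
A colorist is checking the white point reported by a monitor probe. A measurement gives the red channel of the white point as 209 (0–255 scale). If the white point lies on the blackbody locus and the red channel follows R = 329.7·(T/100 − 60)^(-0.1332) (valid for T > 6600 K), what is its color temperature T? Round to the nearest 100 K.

(t − 60)^(-0.1332) = 209/329.7 = 0.63391.
t − 60 = 0.63391^(1/-0.1332) = 0.63391^(-7.508) = 30.639, so t = 90.639.
T = 100·t = 9064 K → 9100 K to the nearest 100 K.

9100 K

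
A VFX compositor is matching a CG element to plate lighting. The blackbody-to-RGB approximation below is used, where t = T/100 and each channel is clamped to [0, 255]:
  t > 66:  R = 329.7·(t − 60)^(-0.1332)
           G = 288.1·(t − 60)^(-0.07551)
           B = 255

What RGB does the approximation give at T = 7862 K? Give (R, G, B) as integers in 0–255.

(223, 231, 255)

t = 7862/100 = 78.62; the t > 66 branch applies.
R = 329.7·(78.62 − 60)^(-0.1332) = 329.7·18.62^(-0.1332) = 329.7·0.67739 = 223.335.
G = 288.1·(78.62 − 60)^(-0.07551) = 288.1·18.62^(-0.07551) = 288.1·0.80187 = 231.019.
B = 255 by definition for t > 66.
Rounded: (223, 231, 255).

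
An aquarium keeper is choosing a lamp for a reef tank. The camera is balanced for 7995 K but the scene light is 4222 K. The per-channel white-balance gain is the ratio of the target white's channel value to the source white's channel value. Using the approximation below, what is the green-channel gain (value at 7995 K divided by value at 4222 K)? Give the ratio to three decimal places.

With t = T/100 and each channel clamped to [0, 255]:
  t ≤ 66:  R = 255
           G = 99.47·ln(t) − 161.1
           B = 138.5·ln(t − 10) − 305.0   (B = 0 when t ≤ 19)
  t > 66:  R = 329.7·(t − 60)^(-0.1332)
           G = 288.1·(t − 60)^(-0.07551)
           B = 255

At 4222 K (t = 42.22):
  G = 99.47·ln 42.22 − 161.1 = 99.47·3.7429 − 161.1 = 211.206.
At 7995 K (t = 79.95):
  G = 288.1·(79.95 − 60)^(-0.07551) = 288.1·19.95^(-0.07551) = 288.1·0.79770 = 229.818.
Gain = 229.818 / 211.206 = 1.0881 → 1.088.

1.088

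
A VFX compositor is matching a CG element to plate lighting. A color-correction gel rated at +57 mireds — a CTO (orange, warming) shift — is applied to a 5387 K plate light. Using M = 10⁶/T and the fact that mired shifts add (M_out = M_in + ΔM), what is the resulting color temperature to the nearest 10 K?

M_in = 10⁶/5387 = 185.63 mireds.
M_out = 185.63 + (+57) = 242.63 mireds.
T_out = 10⁶/242.63 = 4121.5 K → 4120 K.

4120 K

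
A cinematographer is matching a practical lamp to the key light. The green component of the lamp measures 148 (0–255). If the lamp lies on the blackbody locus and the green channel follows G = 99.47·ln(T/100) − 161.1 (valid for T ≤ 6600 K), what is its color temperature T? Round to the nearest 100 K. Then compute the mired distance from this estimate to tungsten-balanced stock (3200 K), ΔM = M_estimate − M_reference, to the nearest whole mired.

+142 mireds

ln t = (148 + 161.1) / 99.47 = 3.1075.
t = e^3.1075 = 22.364.
T = 100·t = 2236 K → 2200 K to the nearest 100 K.
M_estimate = 10⁶/2200 = 454.55; M_reference = 10⁶/3200 = 312.50.
ΔM = 454.55 − 312.50 = 142.05 → +142 mireds.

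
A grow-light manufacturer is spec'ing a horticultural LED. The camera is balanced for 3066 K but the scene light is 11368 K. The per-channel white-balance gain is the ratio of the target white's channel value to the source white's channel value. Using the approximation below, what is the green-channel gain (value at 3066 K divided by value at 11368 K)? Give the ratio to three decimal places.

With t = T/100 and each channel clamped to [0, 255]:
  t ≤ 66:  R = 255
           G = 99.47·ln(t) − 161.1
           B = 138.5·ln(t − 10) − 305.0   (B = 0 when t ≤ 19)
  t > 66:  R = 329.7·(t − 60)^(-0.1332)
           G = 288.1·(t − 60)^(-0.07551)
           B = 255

0.841

At 11368 K (t = 113.68):
  G = 288.1·(113.68 − 60)^(-0.07551) = 288.1·53.68^(-0.07551) = 288.1·0.74026 = 213.268.
At 3066 K (t = 30.66):
  G = 99.47·ln 30.66 − 161.1 = 99.47·3.4230 − 161.1 = 179.382.
Gain = 179.382 / 213.268 = 0.8411 → 0.841.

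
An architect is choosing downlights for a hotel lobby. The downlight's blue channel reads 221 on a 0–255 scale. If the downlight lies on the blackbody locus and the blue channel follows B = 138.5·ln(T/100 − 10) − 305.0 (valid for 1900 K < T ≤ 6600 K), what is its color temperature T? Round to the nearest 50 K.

ln(t − 10) = (221 + 305.0) / 138.5 = 3.7978.
t − 10 = e^3.7978 = 44.604, so t = 54.604.
T = 100·t = 5460 K → 5450 K to the nearest 50 K.

5450 K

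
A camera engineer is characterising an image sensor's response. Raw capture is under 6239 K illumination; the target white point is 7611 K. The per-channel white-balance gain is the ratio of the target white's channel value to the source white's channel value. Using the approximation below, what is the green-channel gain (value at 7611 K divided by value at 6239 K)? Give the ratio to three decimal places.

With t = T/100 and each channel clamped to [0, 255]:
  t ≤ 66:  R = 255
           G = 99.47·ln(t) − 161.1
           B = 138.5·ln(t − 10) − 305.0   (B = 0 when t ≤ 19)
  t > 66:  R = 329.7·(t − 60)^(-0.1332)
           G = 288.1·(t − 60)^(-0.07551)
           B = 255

0.934

At 6239 K (t = 62.39):
  G = 99.47·ln 62.39 − 161.1 = 99.47·4.1334 − 161.1 = 250.050.
At 7611 K (t = 76.11):
  G = 288.1·(76.11 − 60)^(-0.07551) = 288.1·16.11^(-0.07551) = 288.1·0.81069 = 233.558.
Gain = 233.558 / 250.050 = 0.9340 → 0.934.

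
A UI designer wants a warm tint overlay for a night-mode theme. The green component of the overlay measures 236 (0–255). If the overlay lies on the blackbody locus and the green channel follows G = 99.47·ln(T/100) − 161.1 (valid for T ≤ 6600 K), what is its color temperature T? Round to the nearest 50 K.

5400 K

ln t = (236 + 161.1) / 99.47 = 3.9922.
t = e^3.9922 = 54.172.
T = 100·t = 5417 K → 5400 K to the nearest 50 K.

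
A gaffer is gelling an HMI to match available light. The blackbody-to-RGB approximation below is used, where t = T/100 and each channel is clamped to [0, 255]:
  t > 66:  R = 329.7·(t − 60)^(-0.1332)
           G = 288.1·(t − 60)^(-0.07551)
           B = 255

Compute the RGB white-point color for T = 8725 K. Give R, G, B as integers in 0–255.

R=212, G=224, B=255

t = 8725/100 = 87.25; the t > 66 branch applies.
R = 329.7·(87.25 − 60)^(-0.1332) = 329.7·27.25^(-0.1332) = 329.7·0.64389 = 212.289.
G = 288.1·(87.25 − 60)^(-0.07551) = 288.1·27.25^(-0.07551) = 288.1·0.77914 = 224.470.
B = 255 by definition for t > 66.
Rounded: (212, 224, 255).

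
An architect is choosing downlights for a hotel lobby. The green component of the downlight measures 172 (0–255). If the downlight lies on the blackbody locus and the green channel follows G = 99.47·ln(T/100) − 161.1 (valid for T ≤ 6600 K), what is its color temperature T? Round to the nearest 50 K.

2850 K

ln t = (172 + 161.1) / 99.47 = 3.3487.
t = e^3.3487 = 28.467.
T = 100·t = 2847 K → 2850 K to the nearest 50 K.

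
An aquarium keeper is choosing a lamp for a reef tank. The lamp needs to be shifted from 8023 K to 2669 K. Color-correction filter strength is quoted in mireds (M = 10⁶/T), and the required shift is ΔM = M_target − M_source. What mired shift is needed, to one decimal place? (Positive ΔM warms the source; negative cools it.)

M_source = 10⁶/8023 = 124.642; M_target = 10⁶/2669 = 374.672.
ΔM = 374.672 − 124.642 = 250.031 → +250.0 mireds, a warming shift.

+250.0 mireds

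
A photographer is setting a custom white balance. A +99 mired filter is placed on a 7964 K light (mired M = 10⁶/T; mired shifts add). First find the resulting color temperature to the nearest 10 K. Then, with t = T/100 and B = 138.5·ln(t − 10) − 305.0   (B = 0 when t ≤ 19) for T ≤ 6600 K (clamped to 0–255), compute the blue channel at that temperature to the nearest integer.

M_in = 10⁶/7964 = 125.57; M_out = 125.57 + (+99) = 224.57.
T_out = 10⁶/224.57 = 4453.1 K → 4450 K; t = 44.5.
B = 138.5·ln(44.5 − 10) − 305.0 = 138.5·ln 34.5 − 305.0 = 138.5·3.5410 − 305.0 = 185.423.
Rounded: 185.

185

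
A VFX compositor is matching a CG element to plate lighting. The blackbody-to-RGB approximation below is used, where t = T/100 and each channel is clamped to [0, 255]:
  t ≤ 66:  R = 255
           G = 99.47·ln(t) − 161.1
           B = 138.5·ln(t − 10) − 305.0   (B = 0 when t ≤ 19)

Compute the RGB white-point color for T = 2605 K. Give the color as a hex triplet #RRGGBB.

t = 2605/100 = 26.05; the t ≤ 66 branch applies.
R = 255 by definition for t ≤ 66.
G = 99.47·ln 26.05 − 161.1 = 99.47·3.2600 − 161.1 = 163.174.
B = 138.5·ln(26.05 − 10) − 305.0 = 138.5·ln 16.05 − 305.0 = 138.5·2.7757 − 305.0 = 79.436.
Rounded: (255, 163, 79).
In hex: #FFA34F.

#FFA34F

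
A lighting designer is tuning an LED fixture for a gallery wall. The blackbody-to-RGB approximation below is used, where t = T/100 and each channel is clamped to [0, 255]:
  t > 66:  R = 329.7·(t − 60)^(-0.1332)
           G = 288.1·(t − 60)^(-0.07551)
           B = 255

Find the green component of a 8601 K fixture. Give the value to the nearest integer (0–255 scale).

t = 8601/100 = 86.01; the t > 66 branch applies.
G = 288.1·(86.01 − 60)^(-0.07551) = 288.1·26.01^(-0.07551) = 288.1·0.78188 = 225.261.
Rounded: 225.

225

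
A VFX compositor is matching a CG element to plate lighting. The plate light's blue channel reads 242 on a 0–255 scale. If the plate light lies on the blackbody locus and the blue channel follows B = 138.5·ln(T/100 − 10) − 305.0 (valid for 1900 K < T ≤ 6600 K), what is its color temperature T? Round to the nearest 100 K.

6200 K

ln(t − 10) = (242 + 305.0) / 138.5 = 3.9495.
t − 10 = e^3.9495 = 51.907, so t = 61.907.
T = 100·t = 6191 K → 6200 K to the nearest 100 K.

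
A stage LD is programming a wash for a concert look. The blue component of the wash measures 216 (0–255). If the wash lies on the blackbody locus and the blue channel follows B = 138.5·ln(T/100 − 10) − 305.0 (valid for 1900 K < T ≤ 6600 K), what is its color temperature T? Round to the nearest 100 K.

ln(t − 10) = (216 + 305.0) / 138.5 = 3.7617.
t − 10 = e^3.7617 = 43.023, so t = 53.023.
T = 100·t = 5302 K → 5300 K to the nearest 100 K.

5300 K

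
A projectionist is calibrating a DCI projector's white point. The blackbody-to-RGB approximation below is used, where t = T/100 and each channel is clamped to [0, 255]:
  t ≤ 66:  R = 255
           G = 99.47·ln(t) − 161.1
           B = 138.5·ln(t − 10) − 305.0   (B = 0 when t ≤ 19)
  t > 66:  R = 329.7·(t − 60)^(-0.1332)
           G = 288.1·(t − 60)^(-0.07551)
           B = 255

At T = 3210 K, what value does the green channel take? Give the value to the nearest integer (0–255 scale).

t = 3210/100 = 32.1; the t ≤ 66 branch applies.
G = 99.47·ln 32.1 − 161.1 = 99.47·3.4689 − 161.1 = 183.947.
Rounded: 184.

184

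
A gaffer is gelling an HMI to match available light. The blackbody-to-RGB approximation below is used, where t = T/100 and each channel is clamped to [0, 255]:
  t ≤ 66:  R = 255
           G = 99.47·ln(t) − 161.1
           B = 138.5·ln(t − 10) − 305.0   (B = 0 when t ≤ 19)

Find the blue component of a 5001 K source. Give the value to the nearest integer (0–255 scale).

t = 5001/100 = 50.01; the t ≤ 66 branch applies.
B = 138.5·ln(50.01 − 10) − 305.0 = 138.5·ln 40.01 − 305.0 = 138.5·3.6891 − 305.0 = 205.944.
Rounded: 206.

206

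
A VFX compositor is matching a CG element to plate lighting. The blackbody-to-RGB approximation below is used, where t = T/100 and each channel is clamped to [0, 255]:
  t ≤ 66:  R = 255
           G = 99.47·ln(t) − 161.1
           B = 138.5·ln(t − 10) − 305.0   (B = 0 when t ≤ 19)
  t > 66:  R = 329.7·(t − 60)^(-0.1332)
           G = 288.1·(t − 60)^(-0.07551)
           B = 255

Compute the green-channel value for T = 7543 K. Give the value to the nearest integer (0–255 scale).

t = 7543/100 = 75.43; the t > 66 branch applies.
G = 288.1·(75.43 − 60)^(-0.07551) = 288.1·15.43^(-0.07551) = 288.1·0.81333 = 234.320.
Rounded: 234.

234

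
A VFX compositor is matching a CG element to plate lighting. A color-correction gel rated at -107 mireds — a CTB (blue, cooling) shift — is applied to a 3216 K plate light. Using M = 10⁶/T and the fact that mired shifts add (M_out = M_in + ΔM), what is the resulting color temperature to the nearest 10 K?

4900 K

M_in = 10⁶/3216 = 310.95 mireds.
M_out = 310.95 + (-107) = 203.95 mireds.
T_out = 10⁶/203.95 = 4903.3 K → 4900 K.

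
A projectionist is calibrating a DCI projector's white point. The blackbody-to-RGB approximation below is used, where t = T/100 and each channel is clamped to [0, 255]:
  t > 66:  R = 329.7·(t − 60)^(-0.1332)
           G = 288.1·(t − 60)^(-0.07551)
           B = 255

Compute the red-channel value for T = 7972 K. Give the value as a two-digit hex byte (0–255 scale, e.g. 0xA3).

0xDE

t = 7972/100 = 79.72; the t > 66 branch applies.
R = 329.7·(79.72 − 60)^(-0.1332) = 329.7·19.72^(-0.1332) = 329.7·0.67223 = 221.634.
Rounded: 222; in hex, 0xDE.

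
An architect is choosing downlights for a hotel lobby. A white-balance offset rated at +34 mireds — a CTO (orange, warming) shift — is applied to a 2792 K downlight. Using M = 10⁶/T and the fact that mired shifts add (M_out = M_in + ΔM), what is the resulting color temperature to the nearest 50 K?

M_in = 10⁶/2792 = 358.17 mireds.
M_out = 358.17 + (+34) = 392.17 mireds.
T_out = 10⁶/392.17 = 2549.9 K → 2550 K.

2550 K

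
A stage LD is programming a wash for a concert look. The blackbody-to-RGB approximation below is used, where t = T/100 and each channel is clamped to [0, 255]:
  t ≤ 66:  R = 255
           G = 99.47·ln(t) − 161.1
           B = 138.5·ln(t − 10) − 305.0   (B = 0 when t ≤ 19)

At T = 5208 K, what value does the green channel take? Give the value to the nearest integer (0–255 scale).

232

t = 5208/100 = 52.08; the t ≤ 66 branch applies.
G = 99.47·ln 52.08 − 161.1 = 99.47·3.9528 − 161.1 = 232.083.
Rounded: 232.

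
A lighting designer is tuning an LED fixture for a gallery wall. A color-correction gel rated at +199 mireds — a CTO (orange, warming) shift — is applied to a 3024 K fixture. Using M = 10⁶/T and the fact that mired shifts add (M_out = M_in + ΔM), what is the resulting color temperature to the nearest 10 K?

M_in = 10⁶/3024 = 330.69 mireds.
M_out = 330.69 + (+199) = 529.69 mireds.
T_out = 10⁶/529.69 = 1887.9 K → 1890 K.

1890 K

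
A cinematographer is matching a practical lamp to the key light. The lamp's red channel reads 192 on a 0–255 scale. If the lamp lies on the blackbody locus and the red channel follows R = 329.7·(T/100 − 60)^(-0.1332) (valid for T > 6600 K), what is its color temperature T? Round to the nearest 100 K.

11800 K

(t − 60)^(-0.1332) = 192/329.7 = 0.58235.
t − 60 = 0.58235^(1/-0.1332) = 0.58235^(-7.508) = 57.929, so t = 117.929.
T = 100·t = 11793 K → 11800 K to the nearest 100 K.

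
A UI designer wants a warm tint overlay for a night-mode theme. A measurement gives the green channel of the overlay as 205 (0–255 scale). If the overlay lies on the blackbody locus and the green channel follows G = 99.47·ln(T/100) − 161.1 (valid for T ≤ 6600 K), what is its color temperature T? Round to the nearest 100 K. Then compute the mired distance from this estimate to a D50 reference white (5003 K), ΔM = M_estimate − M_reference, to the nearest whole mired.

+50 mireds

ln t = (205 + 161.1) / 99.47 = 3.6805.
t = e^3.6805 = 39.666.
T = 100·t = 3967 K → 4000 K to the nearest 100 K.
M_estimate = 10⁶/4000 = 250.00; M_reference = 10⁶/5003 = 199.88.
ΔM = 250.00 − 199.88 = 50.12 → +50 mireds.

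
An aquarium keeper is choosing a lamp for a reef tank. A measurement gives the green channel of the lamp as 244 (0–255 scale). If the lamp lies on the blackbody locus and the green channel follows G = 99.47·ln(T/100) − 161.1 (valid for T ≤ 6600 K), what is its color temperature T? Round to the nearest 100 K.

5900 K

ln t = (244 + 161.1) / 99.47 = 4.0726.
t = e^4.0726 = 58.709.
T = 100·t = 5871 K → 5900 K to the nearest 100 K.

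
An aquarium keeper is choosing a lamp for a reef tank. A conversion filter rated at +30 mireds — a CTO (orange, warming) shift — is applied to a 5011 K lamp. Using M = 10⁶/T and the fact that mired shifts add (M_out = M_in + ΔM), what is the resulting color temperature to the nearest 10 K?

4360 K

M_in = 10⁶/5011 = 199.56 mireds.
M_out = 199.56 + (+30) = 229.56 mireds.
T_out = 10⁶/229.56 = 4356.1 K → 4360 K.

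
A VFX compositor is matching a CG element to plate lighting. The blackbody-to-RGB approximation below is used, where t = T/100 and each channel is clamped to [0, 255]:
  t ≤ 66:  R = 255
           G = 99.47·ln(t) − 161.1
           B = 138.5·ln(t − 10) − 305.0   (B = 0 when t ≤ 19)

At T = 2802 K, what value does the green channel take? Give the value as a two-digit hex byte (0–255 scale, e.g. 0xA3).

0xAA

t = 2802/100 = 28.02; the t ≤ 66 branch applies.
G = 99.47·ln 28.02 − 161.1 = 99.47·3.3329 − 161.1 = 170.425.
Rounded: 170; in hex, 0xAA.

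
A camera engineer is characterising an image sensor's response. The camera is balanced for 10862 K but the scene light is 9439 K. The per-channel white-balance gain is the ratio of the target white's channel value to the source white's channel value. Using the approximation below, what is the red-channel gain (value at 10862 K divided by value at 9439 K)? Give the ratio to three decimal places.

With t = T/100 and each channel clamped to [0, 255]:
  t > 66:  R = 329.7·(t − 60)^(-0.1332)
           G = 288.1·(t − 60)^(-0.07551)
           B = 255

0.955

At 9439 K (t = 94.39):
  R = 329.7·(94.39 − 60)^(-0.1332) = 329.7·34.39^(-0.1332) = 329.7·0.62423 = 205.810.
At 10862 K (t = 108.62):
  R = 329.7·(108.62 − 60)^(-0.1332) = 329.7·48.62^(-0.1332) = 329.7·0.59610 = 196.533.
Gain = 196.533 / 205.810 = 0.9549 → 0.955.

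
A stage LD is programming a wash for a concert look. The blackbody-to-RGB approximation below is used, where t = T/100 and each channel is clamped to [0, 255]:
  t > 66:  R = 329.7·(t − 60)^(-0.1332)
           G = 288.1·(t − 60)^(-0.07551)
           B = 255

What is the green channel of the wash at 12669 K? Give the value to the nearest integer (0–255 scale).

t = 12669/100 = 126.69; the t > 66 branch applies.
G = 288.1·(126.69 − 60)^(-0.07551) = 288.1·66.69^(-0.07551) = 288.1·0.72822 = 209.801.
Rounded: 210.

210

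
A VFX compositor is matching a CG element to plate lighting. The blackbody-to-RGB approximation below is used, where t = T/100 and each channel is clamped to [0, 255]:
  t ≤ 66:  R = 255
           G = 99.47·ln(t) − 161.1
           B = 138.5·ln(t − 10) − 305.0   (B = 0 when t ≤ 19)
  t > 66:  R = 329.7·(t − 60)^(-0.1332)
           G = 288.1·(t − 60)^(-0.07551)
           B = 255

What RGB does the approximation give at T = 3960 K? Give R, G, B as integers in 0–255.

R=255, G=205, B=164

t = 3960/100 = 39.6; the t ≤ 66 branch applies.
R = 255 by definition for t ≤ 66.
G = 99.47·ln 39.6 − 161.1 = 99.47·3.6788 − 161.1 = 204.833.
B = 138.5·ln(39.6 − 10) − 305.0 = 138.5·ln 29.6 − 305.0 = 138.5·3.3878 − 305.0 = 164.207.
Rounded: (255, 205, 164).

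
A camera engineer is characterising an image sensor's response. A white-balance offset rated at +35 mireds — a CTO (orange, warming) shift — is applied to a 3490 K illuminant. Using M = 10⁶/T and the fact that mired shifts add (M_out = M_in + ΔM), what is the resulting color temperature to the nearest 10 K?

M_in = 10⁶/3490 = 286.53 mireds.
M_out = 286.53 + (+35) = 321.53 mireds.
T_out = 10⁶/321.53 = 3110.1 K → 3110 K.

3110 K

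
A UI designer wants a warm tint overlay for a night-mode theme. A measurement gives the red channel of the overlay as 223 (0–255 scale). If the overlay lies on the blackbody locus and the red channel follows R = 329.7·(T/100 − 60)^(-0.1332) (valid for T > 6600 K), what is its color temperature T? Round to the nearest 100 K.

(t − 60)^(-0.1332) = 223/329.7 = 0.67637.
t − 60 = 0.67637^(1/-0.1332) = 0.67637^(-7.508) = 18.831, so t = 78.831.
T = 100·t = 7883 K → 7900 K to the nearest 100 K.

7900 K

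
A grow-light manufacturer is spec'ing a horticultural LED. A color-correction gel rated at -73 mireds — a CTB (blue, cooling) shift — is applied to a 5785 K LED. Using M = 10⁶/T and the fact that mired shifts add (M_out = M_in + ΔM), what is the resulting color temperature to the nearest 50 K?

M_in = 10⁶/5785 = 172.86 mireds.
M_out = 172.86 + (-73) = 99.86 mireds.
T_out = 10⁶/99.86 = 10013.9 K → 10000 K.

10000 K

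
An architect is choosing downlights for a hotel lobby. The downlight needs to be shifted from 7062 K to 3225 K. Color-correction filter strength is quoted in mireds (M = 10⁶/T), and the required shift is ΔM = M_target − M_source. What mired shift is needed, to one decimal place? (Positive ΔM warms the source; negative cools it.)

+168.5 mireds

M_source = 10⁶/7062 = 141.603; M_target = 10⁶/3225 = 310.078.
ΔM = 310.078 − 141.603 = 168.475 → +168.5 mireds, a warming shift.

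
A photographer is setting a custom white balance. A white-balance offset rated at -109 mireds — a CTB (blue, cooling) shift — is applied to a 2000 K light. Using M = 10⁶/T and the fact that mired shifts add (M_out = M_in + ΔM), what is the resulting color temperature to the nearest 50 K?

2550 K

M_in = 10⁶/2000 = 500.00 mireds.
M_out = 500.00 + (-109) = 391.00 mireds.
T_out = 10⁶/391.00 = 2557.5 K → 2550 K.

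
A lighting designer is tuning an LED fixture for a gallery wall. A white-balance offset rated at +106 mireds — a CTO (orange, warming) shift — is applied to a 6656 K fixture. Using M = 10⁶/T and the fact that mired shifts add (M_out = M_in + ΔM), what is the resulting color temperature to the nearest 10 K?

3900 K

M_in = 10⁶/6656 = 150.24 mireds.
M_out = 150.24 + (+106) = 256.24 mireds.
T_out = 10⁶/256.24 = 3902.6 K → 3900 K.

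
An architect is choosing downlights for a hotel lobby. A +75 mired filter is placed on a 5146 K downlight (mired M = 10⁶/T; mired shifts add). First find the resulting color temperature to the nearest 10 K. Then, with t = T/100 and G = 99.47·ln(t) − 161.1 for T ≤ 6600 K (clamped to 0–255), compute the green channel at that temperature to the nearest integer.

M_in = 10⁶/5146 = 194.33; M_out = 194.33 + (+75) = 269.33.
T_out = 10⁶/269.33 = 3713.0 K → 3710 K; t = 37.1.
G = 99.47·ln 37.1 − 161.1 = 99.47·3.6136 − 161.1 = 198.346.
Rounded: 198.

198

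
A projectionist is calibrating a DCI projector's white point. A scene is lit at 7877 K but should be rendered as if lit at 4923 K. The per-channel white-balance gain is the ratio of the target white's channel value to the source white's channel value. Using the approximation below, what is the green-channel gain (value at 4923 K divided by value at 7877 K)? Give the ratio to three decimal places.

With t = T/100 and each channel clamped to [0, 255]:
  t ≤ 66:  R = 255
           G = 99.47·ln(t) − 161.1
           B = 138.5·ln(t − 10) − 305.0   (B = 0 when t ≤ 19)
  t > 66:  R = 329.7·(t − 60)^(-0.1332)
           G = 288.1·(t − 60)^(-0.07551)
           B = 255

At 7877 K (t = 78.77):
  G = 288.1·(78.77 − 60)^(-0.07551) = 288.1·18.77^(-0.07551) = 288.1·0.80138 = 230.879.
At 4923 K (t = 49.23):
  G = 99.47·ln 49.23 − 161.1 = 99.47·3.8965 − 161.1 = 226.485.
Gain = 226.485 / 230.879 = 0.9810 → 0.981.

0.981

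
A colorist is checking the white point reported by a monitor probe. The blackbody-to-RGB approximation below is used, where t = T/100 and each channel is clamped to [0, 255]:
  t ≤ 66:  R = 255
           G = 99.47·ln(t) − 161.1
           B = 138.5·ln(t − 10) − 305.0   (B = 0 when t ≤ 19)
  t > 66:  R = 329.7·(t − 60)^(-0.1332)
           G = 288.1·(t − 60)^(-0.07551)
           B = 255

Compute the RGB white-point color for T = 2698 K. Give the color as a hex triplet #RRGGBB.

#FFA757

t = 2698/100 = 26.98; the t ≤ 66 branch applies.
R = 255 by definition for t ≤ 66.
G = 99.47·ln 26.98 − 161.1 = 99.47·3.2951 − 161.1 = 166.663.
B = 138.5·ln(26.98 − 10) − 305.0 = 138.5·ln 16.98 − 305.0 = 138.5·2.8320 − 305.0 = 87.237.
Rounded: (255, 167, 87).
In hex: #FFA757.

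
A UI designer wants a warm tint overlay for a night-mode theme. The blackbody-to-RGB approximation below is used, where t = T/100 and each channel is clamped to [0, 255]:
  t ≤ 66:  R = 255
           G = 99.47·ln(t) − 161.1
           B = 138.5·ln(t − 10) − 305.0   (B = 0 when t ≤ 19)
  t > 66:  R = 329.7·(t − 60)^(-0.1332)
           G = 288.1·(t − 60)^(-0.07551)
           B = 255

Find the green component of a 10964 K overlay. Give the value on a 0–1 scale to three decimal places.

t = 10964/100 = 109.64; the t > 66 branch applies.
G = 288.1·(109.64 − 60)^(-0.07551) = 288.1·49.64^(-0.07551) = 288.1·0.74464 = 214.531.
On a 0–1 scale: 214.531/255 = 0.8413 → 0.841.

0.841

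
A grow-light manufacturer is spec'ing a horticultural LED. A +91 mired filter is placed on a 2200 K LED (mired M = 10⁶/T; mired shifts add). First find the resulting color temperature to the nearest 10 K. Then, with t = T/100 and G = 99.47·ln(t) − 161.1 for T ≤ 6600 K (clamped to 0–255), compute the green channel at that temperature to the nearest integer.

M_in = 10⁶/2200 = 454.55; M_out = 454.55 + (+91) = 545.55.
T_out = 10⁶/545.55 = 1833.0 K → 1830 K; t = 18.3.
G = 99.47·ln 18.3 − 161.1 = 99.47·2.9069 − 161.1 = 128.049.
Rounded: 128.

128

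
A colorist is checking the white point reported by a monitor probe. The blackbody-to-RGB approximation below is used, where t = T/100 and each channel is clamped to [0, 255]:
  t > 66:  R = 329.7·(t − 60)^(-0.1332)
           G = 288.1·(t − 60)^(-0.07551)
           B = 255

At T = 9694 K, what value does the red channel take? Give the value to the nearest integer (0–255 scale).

204

t = 9694/100 = 96.94; the t > 66 branch applies.
R = 329.7·(96.94 − 60)^(-0.1332) = 329.7·36.94^(-0.1332) = 329.7·0.61831 = 203.858.
Rounded: 204.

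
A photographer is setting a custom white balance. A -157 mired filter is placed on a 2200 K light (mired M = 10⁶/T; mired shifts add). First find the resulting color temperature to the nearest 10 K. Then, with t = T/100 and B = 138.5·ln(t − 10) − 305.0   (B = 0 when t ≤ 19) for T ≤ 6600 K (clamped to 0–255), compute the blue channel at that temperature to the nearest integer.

M_in = 10⁶/2200 = 454.55; M_out = 454.55 + (-157) = 297.55.
T_out = 10⁶/297.55 = 3360.8 K → 3360 K; t = 33.6.
B = 138.5·ln(33.6 − 10) − 305.0 = 138.5·ln 23.6 − 305.0 = 138.5·3.1612 − 305.0 = 132.833.
Rounded: 133.

133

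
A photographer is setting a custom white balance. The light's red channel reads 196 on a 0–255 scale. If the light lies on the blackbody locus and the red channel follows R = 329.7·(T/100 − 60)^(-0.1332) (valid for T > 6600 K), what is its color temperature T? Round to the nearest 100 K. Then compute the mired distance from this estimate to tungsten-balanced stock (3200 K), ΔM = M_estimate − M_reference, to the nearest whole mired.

(t − 60)^(-0.1332) = 196/329.7 = 0.59448.
t − 60 = 0.59448^(1/-0.1332) = 0.59448^(-7.508) = 49.621, so t = 109.621.
T = 100·t = 10962 K → 11000 K to the nearest 100 K.
M_estimate = 10⁶/11000 = 90.91; M_reference = 10⁶/3200 = 312.50.
ΔM = 90.91 − 312.50 = -221.59 → -222 mireds.

-222 mireds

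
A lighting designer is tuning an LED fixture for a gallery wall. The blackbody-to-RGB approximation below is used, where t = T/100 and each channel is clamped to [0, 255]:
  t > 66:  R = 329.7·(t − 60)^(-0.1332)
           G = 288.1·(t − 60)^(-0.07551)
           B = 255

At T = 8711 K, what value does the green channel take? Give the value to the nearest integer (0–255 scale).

t = 8711/100 = 87.11; the t > 66 branch applies.
G = 288.1·(87.11 − 60)^(-0.07551) = 288.1·27.11^(-0.07551) = 288.1·0.77944 = 224.558.
Rounded: 225.

225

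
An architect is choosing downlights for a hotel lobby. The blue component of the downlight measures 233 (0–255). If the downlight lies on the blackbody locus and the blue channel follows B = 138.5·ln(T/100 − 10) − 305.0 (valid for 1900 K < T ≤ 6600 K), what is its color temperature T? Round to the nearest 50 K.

ln(t − 10) = (233 + 305.0) / 138.5 = 3.8845.
t − 10 = e^3.8845 = 48.641, so t = 58.641.
T = 100·t = 5864 K → 5850 K to the nearest 50 K.

5850 K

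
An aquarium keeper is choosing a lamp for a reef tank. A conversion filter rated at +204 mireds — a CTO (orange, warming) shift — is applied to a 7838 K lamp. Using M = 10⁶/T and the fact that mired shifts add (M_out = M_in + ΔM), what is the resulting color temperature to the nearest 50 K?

M_in = 10⁶/7838 = 127.58 mireds.
M_out = 127.58 + (+204) = 331.58 mireds.
T_out = 10⁶/331.58 = 3015.8 K → 3000 K.

3000 K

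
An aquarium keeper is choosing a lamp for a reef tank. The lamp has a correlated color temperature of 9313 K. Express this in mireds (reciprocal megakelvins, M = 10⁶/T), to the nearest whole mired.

M = 10⁶ / 9313 = 107.377 → 107 mireds.

107 mireds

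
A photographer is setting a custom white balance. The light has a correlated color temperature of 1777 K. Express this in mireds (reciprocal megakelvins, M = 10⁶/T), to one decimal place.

562.7 mireds

M = 10⁶ / 1777 = 562.746 → 562.7 mireds.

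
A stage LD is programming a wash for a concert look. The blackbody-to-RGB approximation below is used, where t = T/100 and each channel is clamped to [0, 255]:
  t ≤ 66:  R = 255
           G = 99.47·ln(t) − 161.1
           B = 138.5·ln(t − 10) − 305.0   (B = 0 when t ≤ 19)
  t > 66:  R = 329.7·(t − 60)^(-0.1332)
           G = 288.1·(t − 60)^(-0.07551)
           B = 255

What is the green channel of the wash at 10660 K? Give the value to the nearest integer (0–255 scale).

216

t = 10660/100 = 106.6; the t > 66 branch applies.
G = 288.1·(106.6 − 60)^(-0.07551) = 288.1·46.6^(-0.07551) = 288.1·0.74820 = 215.558.
Rounded: 216.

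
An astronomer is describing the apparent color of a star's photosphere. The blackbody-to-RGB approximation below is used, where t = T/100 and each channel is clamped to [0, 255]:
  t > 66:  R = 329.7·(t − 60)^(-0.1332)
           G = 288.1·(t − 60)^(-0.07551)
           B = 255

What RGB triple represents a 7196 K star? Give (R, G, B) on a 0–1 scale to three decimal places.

(0.929, 0.937, 1.000)

t = 7196/100 = 71.96; the t > 66 branch applies.
R = 329.7·(71.96 − 60)^(-0.1332) = 329.7·11.96^(-0.1332) = 329.7·0.71853 = 236.900.
G = 288.1·(71.96 − 60)^(-0.07551) = 288.1·11.96^(-0.07551) = 288.1·0.82913 = 238.871.
B = 255 by definition for t > 66.
Dividing each by 255: (0.9290, 0.9367, 1.0000) → (0.929, 0.937, 1.000).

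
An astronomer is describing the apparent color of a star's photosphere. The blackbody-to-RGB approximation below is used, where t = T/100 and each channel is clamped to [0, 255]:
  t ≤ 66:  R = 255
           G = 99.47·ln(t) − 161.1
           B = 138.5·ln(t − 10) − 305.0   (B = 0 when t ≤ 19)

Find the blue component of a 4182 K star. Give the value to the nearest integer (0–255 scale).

t = 4182/100 = 41.82; the t ≤ 66 branch applies.
B = 138.5·ln(41.82 − 10) − 305.0 = 138.5·ln 31.82 − 305.0 = 138.5·3.4601 − 305.0 = 174.223.
Rounded: 174.

174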